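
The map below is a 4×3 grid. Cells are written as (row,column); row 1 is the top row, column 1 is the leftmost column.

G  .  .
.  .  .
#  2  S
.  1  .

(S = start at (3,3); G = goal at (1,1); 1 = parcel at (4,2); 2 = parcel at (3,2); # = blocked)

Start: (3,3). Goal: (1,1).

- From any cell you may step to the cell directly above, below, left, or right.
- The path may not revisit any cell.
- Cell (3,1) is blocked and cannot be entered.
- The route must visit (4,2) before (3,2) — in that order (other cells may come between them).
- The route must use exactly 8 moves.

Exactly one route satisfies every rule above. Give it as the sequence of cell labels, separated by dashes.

(3,3) - (4,3) - (4,2) - (3,2) - (2,2) - (2,3) - (1,3) - (1,2) - (1,1)

The waypoints must appear in the order (4,2), (3,2), with no cell reused.
Route from (3,3): down to (4,3), left to (4,2), 2× up (reaching (2,2)), right to (2,3), up to (1,3), 2× left (reaching (1,1)) — 8 moves in all.
Check: order respected (1 at step 2, 2 at step 3); 8 moves as required.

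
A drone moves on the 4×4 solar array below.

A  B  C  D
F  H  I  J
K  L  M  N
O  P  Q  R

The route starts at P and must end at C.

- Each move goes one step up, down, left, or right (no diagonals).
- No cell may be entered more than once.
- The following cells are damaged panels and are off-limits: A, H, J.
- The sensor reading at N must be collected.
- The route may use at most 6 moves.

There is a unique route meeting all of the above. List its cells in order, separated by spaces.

P Q R N M I C

The budget equals the shortest possible length, so every move has to be on a shortest route through the required cells.
Route from P: right 2 to R, up 1 to N, left 1 to M, up 2 to C — 6 moves in all.
Check: all required cells visited; 6 ≤ 6 moves.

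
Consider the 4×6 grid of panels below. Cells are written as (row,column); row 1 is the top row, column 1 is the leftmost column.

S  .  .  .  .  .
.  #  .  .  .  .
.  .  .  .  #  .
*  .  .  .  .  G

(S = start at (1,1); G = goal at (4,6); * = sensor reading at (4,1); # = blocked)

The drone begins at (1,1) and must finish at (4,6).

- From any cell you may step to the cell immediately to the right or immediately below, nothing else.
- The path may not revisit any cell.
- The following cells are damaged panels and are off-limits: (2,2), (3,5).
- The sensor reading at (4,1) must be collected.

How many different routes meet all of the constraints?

1

A right/down-only route from (1,1) to (4,6) makes exactly 3 down-moves and 5 right-moves in some order.
With no other constraints that would be C(8,3) = 56 routes.
Split at (4,1) and multiply the segment counts (each segment already excludes blocked cells): (1,1)→(4,1): 1; (4,1)→(4,6): 1; product = 1.
That gives 1 route.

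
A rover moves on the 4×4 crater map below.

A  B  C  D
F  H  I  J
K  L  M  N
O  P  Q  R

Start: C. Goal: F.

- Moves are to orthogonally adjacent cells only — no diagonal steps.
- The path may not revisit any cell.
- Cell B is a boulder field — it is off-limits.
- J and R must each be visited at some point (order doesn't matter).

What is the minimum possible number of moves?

9

Any route passes through J and R in some order between C and F. Summing Manhattan distances along each leg and taking the cheapest ordering (C → J → R → F) gives a lower bound of 2 + 2 + 5 = 9 moves.
A route of 9 moves achieves this: C → I → J → N → R → Q → M → L → H → F.
Since 9 matches the lower bound, it is optimal.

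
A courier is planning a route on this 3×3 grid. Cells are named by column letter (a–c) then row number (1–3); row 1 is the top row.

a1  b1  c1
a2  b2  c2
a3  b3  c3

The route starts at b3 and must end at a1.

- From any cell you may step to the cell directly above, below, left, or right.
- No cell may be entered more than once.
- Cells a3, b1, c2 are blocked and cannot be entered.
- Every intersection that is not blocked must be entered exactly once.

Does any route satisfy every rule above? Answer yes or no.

no

Cell c3 has only one open neighbour but is neither the start nor the goal, so a Hamiltonian route would have to both enter and leave it through the same neighbour — impossible without revisiting.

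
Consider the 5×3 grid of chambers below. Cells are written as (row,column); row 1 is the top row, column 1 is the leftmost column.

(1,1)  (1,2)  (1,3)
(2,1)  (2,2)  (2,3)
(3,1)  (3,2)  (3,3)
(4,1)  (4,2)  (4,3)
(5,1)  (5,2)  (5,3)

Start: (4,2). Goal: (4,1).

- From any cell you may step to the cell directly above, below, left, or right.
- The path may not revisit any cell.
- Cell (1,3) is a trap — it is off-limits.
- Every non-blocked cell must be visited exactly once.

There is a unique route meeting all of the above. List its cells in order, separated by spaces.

Need to visit all 14 open cells exactly once, starting at (4,2) and ending at (4,1).
Cell (2,3) has only two open neighbours ((3,3) and (2,2)), so the path must pass straight through it: one of those is the cell it's entered from and the other is where it exits.
Route from (4,2): up 1 to (3,2), left 1 to (3,1), up 2 to (1,1), right 1 to (1,2), down 1 to (2,2), right 1 to (2,3), down 3 to (5,3), left 2 to (5,1), up 1 to (4,1) — 13 moves in all.
Check: all 14 open cells covered.

(4,2) (3,2) (3,1) (2,1) (1,1) (1,2) (2,2) (2,3) (3,3) (4,3) (5,3) (5,2) (5,1) (4,1)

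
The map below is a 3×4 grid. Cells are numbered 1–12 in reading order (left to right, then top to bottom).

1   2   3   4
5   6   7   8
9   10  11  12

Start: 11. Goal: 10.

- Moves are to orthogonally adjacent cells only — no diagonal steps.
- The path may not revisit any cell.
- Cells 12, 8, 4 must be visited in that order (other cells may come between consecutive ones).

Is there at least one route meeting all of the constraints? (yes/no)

One route that works: 11 → 12 → 8 → 4 → 3 → 7 → 6 → 10.

yes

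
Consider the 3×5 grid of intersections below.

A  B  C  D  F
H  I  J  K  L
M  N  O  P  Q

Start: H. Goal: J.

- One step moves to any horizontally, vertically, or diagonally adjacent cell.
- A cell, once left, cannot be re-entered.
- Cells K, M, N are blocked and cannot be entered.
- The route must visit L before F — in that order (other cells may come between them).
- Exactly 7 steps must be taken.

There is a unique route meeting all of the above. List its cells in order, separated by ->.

H -> I -> O -> P -> L -> F -> D -> J

The waypoints must appear in the order L, F, with no cell reused.
Route from H: right to I, down-right to O, right to P, up-right to L, up to F, left to D, down-left to J — 7 moves in all.
Check: order respected (L at step 4, F at step 5); 7 moves as required.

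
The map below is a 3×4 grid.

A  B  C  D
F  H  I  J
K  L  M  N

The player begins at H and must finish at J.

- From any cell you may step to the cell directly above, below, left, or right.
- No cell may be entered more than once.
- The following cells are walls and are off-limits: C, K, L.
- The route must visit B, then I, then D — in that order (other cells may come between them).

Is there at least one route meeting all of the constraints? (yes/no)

D must be visited but has only one open neighbour (J), and it is neither the start nor the goal — the route would have to enter and leave through J, re-entering it.

no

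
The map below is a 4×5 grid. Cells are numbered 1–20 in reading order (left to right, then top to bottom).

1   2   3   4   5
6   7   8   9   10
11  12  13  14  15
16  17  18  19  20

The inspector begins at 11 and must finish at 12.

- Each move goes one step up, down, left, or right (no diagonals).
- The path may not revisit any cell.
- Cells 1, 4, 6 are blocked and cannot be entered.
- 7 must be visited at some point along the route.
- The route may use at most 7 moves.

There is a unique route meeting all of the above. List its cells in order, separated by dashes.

Any route must reach 7 and still end at 12 within 7 moves, so the order of the required stops is forced.
Route from 11: down to 16, 2× right (reaching 18), 2× up (reaching 8), left to 7, down to 12 — 7 moves in all.
Check: all required cells visited; 7 ≤ 7 moves.

11 - 16 - 17 - 18 - 13 - 8 - 7 - 12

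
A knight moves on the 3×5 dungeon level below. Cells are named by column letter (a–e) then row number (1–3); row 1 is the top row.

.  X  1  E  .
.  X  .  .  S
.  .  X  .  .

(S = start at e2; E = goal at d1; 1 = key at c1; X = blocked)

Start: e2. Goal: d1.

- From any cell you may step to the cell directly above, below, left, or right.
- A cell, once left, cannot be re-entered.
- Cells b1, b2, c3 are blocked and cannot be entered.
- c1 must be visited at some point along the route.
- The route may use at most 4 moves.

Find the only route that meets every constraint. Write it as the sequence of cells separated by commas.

e2, d2, c2, c1, d1

The 4-move cap with required stops at c1 leaves no slack for detours.
Route from e2: 2× left (reaching c2), up to c1, right to d1 — 4 moves in all.
Check: all required cells visited; 4 ≤ 4 moves.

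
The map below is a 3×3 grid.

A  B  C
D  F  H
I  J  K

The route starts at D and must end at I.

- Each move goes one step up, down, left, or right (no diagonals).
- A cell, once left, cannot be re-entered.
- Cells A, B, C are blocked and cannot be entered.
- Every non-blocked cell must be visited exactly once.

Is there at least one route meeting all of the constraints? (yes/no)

One route that works: D → F → H → K → J → I.

yes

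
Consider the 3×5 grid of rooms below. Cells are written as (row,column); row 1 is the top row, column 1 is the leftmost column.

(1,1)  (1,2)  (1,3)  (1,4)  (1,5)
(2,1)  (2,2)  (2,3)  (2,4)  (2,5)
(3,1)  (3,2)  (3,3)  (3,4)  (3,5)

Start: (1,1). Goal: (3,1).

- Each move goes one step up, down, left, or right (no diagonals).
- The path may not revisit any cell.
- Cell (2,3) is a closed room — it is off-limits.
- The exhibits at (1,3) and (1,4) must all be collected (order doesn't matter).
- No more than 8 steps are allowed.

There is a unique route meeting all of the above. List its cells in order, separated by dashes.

The 8-move cap with required stops at (1,3), (1,4) leaves no slack for detours.
Route from (1,1): right 3 to (1,4), down 2 to (3,4), left 3 to (3,1) — 8 moves in all.
Check: all required cells visited; 8 ≤ 8 moves.

(1,1) - (1,2) - (1,3) - (1,4) - (2,4) - (3,4) - (3,3) - (3,2) - (3,1)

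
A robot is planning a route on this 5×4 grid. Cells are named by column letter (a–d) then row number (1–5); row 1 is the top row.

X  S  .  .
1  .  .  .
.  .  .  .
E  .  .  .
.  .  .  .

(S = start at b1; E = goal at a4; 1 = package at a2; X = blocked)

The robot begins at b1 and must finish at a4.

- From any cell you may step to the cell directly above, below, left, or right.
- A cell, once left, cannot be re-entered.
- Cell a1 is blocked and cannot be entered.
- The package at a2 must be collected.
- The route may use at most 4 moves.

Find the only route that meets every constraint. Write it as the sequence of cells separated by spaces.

b1 b2 a2 a3 a4

The 4-move cap with required stops at a2 leaves no slack for detours.
Route from b1: down to b2, left to a2, 2× down (reaching a4) — 4 moves in all.
Check: all required cells visited; 4 ≤ 4 moves.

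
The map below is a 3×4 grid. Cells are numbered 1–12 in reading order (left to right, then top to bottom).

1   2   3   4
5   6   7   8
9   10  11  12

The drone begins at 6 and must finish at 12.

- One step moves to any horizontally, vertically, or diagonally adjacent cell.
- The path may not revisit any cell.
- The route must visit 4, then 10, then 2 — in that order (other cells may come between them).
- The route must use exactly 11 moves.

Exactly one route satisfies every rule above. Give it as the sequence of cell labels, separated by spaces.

The waypoints must appear in the order 4, 10, 2, with no cell reused.
Route from 6: up-right 1 to 3, right 1 to 4, down 1 to 8, down-left 1 to 11, left 2 to 9, up 2 to 1, right 1 to 2, down-right 2 to 12 — 11 moves in all.
Check: order respected (4 at step 2, 10 at step 5, 2 at step 9); 11 moves as required.

6 3 4 8 11 10 9 5 1 2 7 12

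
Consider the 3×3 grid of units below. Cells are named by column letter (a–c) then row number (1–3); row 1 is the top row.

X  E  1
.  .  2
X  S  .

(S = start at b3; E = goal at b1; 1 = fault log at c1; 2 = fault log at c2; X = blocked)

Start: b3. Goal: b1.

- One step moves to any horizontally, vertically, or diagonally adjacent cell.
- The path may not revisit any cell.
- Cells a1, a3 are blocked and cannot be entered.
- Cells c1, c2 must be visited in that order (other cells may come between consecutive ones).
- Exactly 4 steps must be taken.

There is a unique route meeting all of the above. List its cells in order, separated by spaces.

The waypoints must appear in the order c1, c2, with no cell reused.
Route from b3: up to b2, up-right to c1, down to c2, up-left to b1 — 4 moves in all.
Check: order respected (1 at step 2, 2 at step 3); 4 moves as required.

b3 b2 c1 c2 b1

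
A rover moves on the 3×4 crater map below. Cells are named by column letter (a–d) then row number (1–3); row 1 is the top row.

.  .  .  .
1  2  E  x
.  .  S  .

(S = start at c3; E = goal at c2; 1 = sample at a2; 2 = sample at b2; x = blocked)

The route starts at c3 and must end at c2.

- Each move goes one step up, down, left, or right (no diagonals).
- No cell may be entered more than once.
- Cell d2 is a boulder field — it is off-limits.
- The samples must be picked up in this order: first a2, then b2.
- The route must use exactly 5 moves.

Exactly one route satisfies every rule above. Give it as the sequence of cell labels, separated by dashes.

c3 - b3 - a3 - a2 - b2 - c2

The waypoints must appear in the order a2, b2, with no cell reused.
Route from c3: left 2 to a3, up 1 to a2, right 2 to c2 — 5 moves in all.
Check: order respected (1 at step 3, 2 at step 4); 5 moves as required.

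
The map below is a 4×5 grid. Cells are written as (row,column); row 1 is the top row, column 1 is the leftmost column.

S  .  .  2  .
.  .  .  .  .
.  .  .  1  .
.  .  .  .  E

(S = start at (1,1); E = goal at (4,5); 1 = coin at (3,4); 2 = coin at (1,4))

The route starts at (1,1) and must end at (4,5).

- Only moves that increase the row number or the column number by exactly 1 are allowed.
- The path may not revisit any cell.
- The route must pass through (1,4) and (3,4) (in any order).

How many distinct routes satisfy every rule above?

A right/down-only route from (1,1) to (4,5) makes exactly 3 down-moves and 4 right-moves in some order.
With no other constraints that would be C(7,3) = 35 routes.
A monotone route can only reach the required cells in the order (1,4), (3,4), so split there and multiply the segment counts: (1,1)→(1,4): 1; (1,4)→(3,4): 1; (3,4)→(4,5): 2; product = 2.
That gives 2 routes.

2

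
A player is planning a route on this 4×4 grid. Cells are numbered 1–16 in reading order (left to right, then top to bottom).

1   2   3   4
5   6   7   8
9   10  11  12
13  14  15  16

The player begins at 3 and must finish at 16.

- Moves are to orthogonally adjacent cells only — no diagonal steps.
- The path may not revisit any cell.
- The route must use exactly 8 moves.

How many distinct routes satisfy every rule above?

Need simple routes of exactly 8 moves from 3 to 16 (Manhattan distance 4, so 2 moves are spent on a detour and 2 undoing it).
Branch systematically from the start, pruning whenever the remaining move budget drops below the Manhattan distance to 16 or differs from it in parity. Grouping the completions by first move — via 7: 8; via 2: 19; via 4: 5 — and summing: 8 + 19 + 5 = 32.
That gives 32 routes.

32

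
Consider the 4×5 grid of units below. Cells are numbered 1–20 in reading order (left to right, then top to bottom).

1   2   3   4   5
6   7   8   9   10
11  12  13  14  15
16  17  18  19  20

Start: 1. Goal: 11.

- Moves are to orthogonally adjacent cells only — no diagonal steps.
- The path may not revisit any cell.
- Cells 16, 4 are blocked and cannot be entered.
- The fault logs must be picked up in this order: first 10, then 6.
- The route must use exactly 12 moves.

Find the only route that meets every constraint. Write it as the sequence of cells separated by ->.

The waypoints must appear in the order 10, 6, with no cell reused.
Route from 1: 2× right (reaching 3), down to 8, 2× right (reaching 10), down to 15, 3× left (reaching 12), up to 7, left to 6, down to 11 — 12 moves in all.
Check: order respected (10 at step 5, 6 at step 11); 12 moves as required.

1 -> 2 -> 3 -> 8 -> 9 -> 10 -> 15 -> 14 -> 13 -> 12 -> 7 -> 6 -> 11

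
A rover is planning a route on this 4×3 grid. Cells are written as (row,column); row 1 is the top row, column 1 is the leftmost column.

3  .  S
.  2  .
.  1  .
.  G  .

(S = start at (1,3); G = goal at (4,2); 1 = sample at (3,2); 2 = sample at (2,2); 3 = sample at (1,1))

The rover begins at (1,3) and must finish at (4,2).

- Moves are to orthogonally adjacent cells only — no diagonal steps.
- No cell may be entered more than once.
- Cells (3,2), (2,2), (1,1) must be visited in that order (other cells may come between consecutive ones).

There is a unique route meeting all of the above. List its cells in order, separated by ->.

The waypoints must appear in the order (3,2), (2,2), (1,1), with no cell reused.
Route from (1,3): 2× down (reaching (3,3)), left to (3,2), 2× up (reaching (1,2)), left to (1,1), 3× down (reaching (4,1)), right to (4,2) — 10 moves in all.
Check: order respected (1 at step 3, 2 at step 4, 3 at step 6).

(1,3) -> (2,3) -> (3,3) -> (3,2) -> (2,2) -> (1,2) -> (1,1) -> (2,1) -> (3,1) -> (4,1) -> (4,2)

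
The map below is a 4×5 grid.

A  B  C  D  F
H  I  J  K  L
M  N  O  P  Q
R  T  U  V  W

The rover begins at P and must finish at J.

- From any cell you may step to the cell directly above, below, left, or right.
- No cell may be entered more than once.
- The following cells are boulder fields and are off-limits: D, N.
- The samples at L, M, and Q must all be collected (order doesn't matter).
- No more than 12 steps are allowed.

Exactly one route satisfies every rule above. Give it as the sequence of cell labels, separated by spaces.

The 12-move cap with required stops at L, M, Q leaves no slack for detours.
Route from P: up 1 to K, right 1 to L, down 2 to W, left 4 to R, up 2 to H, right 2 to J — 12 moves in all.
Check: all required cells visited; 12 ≤ 12 moves.

P K L Q W V U T R M H I J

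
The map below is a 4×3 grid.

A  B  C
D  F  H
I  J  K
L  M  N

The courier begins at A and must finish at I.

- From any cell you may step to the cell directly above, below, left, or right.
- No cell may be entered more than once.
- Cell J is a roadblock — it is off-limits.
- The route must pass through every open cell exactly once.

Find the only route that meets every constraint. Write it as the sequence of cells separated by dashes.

Need to visit all 11 open cells exactly once, starting at A and ending at I.
Cell L has only two open neighbours (I and M), so the path must pass straight through it: one of those is the cell it's entered from and the other is where it exits.
Route from A: down 1 to D, right 1 to F, up 1 to B, right 1 to C, down 3 to N, left 2 to L, up 1 to I — 10 moves in all.
Check: all 11 open cells covered.

A - D - F - B - C - H - K - N - M - L - I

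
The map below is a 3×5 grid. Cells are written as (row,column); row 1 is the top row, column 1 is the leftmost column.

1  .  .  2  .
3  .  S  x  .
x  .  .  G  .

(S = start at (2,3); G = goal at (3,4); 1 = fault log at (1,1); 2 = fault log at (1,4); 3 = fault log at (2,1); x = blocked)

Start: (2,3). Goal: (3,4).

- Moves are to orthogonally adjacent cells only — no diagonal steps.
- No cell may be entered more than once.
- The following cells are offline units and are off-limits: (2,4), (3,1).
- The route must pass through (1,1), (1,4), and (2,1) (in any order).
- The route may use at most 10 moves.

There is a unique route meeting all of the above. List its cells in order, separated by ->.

(2,3) -> (2,2) -> (2,1) -> (1,1) -> (1,2) -> (1,3) -> (1,4) -> (1,5) -> (2,5) -> (3,5) -> (3,4)

The 10-move cap with required stops at (1,1), (1,4), (2,1) leaves no slack for detours.
Route from (2,3): left 2 to (2,1), up 1 to (1,1), right 4 to (1,5), down 2 to (3,5), left 1 to (3,4) — 10 moves in all.
Check: all required cells visited; 10 ≤ 10 moves.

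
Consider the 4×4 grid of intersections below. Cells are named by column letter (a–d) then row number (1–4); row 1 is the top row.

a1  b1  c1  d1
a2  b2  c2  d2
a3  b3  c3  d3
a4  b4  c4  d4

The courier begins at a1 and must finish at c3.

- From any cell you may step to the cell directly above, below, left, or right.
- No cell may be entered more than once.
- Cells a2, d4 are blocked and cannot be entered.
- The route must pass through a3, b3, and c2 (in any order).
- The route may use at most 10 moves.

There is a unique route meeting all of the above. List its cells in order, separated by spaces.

The budget equals the shortest possible length, so every move has to be on a shortest route through the required cells.
Route from a1: right 2 to c1, down 1 to c2, left 1 to b2, down 1 to b3, left 1 to a3, down 1 to a4, right 2 to c4, up 1 to c3 — 10 moves in all.
Check: all required cells visited; 10 ≤ 10 moves.

a1 b1 c1 c2 b2 b3 a3 a4 b4 c4 c3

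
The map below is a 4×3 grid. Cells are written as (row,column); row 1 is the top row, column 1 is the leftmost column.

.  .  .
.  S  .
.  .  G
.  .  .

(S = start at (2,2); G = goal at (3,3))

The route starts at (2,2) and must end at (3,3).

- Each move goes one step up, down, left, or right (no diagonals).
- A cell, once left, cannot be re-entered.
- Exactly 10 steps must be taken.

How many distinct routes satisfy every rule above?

4

Need simple routes of exactly 10 moves from (2,2) to (3,3) (Manhattan distance 2, so 4 moves are spent on a detour and 4 undoing it).
Enumerating: (2,2) (3,2) (4,2) (4,1) (3,1) (2,1) (1,1) (1,2) (1,3) (2,3) (3,3) | (2,2) (2,3) (1,3) (1,2) (1,1) (2,1) (3,1) (4,1) (4,2) (3,2) (3,3) | (2,2) (2,3) (1,3) (1,2) (1,1) (2,1) (3,1) (4,1) (4,2) (4,3) (3,3) | (2,2) (2,3) (1,3) (1,2) (1,1) (2,1) (3,1) (3,2) (4,2) (4,3) (3,3).
That gives 4 routes.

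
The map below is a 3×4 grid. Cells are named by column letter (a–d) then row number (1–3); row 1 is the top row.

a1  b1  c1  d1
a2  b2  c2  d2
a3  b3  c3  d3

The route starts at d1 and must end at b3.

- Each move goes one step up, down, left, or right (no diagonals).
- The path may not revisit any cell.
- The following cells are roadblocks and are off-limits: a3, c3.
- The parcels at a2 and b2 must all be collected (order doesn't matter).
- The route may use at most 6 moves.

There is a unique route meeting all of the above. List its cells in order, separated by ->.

Any route must reach a2 and b2 and still end at b3 within 6 moves, so the order of the required stops is forced.
Route from d1: left 3 to a1, down 1 to a2, right 1 to b2, down 1 to b3 — 6 moves in all.
Check: all required cells visited; 6 ≤ 6 moves.

d1 -> c1 -> b1 -> a1 -> a2 -> b2 -> b3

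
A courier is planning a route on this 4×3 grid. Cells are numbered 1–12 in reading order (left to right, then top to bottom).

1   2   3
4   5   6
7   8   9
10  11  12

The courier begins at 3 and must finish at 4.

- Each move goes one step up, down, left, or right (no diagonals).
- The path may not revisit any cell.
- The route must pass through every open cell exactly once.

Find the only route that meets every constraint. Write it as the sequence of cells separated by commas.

Need to visit all 12 open cells exactly once, starting at 3 and ending at 4.
Cell 1 has only two open neighbours (4 and 2), so the path must pass straight through it: one of those is the cell it's entered from and the other is where it exits.
Route from 3: down 3 to 12, left 2 to 10, up 1 to 7, right 1 to 8, up 2 to 2, left 1 to 1, down 1 to 4 — 11 moves in all.
Check: all 12 open cells covered.

3, 6, 9, 12, 11, 10, 7, 8, 5, 2, 1, 4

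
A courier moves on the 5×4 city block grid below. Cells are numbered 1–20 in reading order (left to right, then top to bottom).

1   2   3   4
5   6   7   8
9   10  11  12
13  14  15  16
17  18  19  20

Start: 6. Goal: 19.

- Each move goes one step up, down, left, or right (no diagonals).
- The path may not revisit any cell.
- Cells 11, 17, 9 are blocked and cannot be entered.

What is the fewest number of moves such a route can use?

4

The Manhattan distance from 6 to 19 is |2−5| + |2−3| = 4, so at least 4 moves are needed.
A route of 4 moves achieves this: 6 → 10 → 14 → 18 → 19.
Since 4 matches the lower bound, it is optimal.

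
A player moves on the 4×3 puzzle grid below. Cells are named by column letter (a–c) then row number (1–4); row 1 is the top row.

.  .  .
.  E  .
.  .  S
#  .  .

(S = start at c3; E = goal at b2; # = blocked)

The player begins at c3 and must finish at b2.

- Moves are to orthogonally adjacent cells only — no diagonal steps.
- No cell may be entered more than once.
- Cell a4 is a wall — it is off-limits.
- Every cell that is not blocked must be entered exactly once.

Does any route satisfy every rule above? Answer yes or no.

yes

One route that works: c3 → c4 → b4 → b3 → a3 → a2 → a1 → b1 → c1 → c2 → b2.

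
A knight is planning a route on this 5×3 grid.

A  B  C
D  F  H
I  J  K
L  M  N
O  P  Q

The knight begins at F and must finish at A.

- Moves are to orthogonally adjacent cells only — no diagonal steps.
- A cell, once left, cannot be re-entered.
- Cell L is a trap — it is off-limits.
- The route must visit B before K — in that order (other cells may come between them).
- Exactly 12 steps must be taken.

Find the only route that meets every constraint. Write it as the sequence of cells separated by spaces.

F B C H K N Q P M J I D A

The waypoints must appear in the order B, K, with no cell reused.
Route from F: up to B, right to C, 4× down (reaching Q), left to P, 2× up (reaching J), left to I, 2× up (reaching A) — 12 moves in all.
Check: order respected (B at step 1, K at step 4); 12 moves as required.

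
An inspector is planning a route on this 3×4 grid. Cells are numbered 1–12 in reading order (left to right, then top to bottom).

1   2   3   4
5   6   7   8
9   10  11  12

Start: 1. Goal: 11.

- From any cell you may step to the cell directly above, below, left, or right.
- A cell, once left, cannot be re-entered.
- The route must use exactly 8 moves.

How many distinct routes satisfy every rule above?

9

Need simple routes of exactly 8 moves from 1 to 11 (Manhattan distance 4, so 2 moves are spent on a detour and 2 undoing it).
Branch systematically from the start, pruning whenever the remaining move budget drops below the Manhattan distance to 11 or differs from it in parity. Grouping the completions by first move — via 5: 6; via 2: 3 — and summing: 6 + 3 = 9.
That gives 9 routes.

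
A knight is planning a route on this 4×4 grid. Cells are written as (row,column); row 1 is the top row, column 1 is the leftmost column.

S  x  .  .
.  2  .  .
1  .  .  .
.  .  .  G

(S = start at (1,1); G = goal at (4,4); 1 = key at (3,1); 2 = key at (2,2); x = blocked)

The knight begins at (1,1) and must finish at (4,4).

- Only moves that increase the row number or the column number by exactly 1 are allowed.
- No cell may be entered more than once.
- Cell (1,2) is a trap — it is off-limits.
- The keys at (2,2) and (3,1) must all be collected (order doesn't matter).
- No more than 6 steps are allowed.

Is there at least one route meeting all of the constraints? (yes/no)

(3,1) is below but to the left of (2,2): going (2,2) → (3,1) would need a leftward move and (3,1) → (2,2) an upward move, so no right/down-only route can visit both required cells.

no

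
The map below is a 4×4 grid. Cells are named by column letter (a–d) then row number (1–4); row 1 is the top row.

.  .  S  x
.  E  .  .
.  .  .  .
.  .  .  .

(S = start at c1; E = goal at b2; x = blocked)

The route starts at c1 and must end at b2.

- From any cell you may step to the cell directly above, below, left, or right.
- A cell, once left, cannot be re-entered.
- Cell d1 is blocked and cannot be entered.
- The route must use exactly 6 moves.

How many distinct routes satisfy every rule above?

4

Need simple routes of exactly 6 moves from c1 to b2 (Manhattan distance 2, so 2 moves are spent on a detour and 2 undoing it).
Enumerating: c1 c2 c3 c4 b4 b3 b2 | c1 c2 c3 b3 a3 a2 b2 | c1 c2 d2 d3 c3 b3 b2 | c1 b1 a1 a2 a3 b3 b2.
That gives 4 routes.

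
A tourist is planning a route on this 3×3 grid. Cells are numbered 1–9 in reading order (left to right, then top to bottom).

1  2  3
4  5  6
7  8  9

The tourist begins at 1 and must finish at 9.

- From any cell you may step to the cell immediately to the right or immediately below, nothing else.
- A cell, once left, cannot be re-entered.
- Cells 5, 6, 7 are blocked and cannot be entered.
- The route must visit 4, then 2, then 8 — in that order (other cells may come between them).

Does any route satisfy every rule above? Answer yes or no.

no

2 lies above 4, so going from 4 to 2 would need an upward move — but moves only go right/down, so 4 cannot be visited before 2.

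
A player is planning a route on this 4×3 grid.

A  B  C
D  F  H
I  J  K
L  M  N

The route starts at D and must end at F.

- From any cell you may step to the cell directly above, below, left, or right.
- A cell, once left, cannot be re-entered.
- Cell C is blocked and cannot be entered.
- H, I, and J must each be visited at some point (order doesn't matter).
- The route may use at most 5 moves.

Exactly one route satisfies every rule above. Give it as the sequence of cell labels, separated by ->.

The 5-move cap with required stops at H, I, J leaves no slack for detours.
Route from D: down 1 to I, right 2 to K, up 1 to H, left 1 to F — 5 moves in all.
Check: all required cells visited; 5 ≤ 5 moves.

D -> I -> J -> K -> H -> F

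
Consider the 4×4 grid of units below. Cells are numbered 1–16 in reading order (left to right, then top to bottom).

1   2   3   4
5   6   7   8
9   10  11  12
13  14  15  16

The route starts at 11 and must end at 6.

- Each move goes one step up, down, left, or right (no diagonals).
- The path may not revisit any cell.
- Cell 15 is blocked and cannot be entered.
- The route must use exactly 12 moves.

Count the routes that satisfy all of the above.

4

Need simple routes of exactly 12 moves from 11 to 6 (Manhattan distance 2, so 5 moves are spent on a detour and 5 undoing it).
Enumerating: 11 7 8 4 3 2 1 5 9 13 14 10 6 | 11 10 14 13 9 5 1 2 3 4 8 7 6 | 11 12 8 4 3 2 1 5 9 13 14 10 6 | 11 12 8 7 3 2 1 5 9 13 14 10 6.
That gives 4 routes.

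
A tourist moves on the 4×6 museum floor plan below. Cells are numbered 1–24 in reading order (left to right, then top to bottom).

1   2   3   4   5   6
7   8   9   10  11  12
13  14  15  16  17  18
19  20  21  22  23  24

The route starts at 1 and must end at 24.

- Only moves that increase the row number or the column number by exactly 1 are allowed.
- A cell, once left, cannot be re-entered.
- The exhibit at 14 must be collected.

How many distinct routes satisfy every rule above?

A right/down-only route from 1 to 24 makes exactly 3 down-moves and 5 right-moves in some order.
With no other constraints that would be C(8,3) = 56 routes.
Split at 14 and multiply the segment counts: 1→14: 3; 14→24: 5; product = 15.
That gives 15 routes.

15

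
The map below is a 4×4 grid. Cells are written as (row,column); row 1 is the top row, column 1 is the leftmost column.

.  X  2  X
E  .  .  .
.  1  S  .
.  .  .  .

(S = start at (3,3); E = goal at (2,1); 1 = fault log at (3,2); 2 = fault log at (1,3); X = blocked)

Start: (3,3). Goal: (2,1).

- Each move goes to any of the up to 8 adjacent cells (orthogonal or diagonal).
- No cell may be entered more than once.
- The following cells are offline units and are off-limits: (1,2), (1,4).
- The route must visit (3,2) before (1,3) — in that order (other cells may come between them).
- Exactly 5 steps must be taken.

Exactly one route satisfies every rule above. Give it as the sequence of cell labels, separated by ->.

(3,3) -> (3,2) -> (2,3) -> (1,3) -> (2,2) -> (2,1)

The waypoints must appear in the order (3,2), (1,3), with no cell reused.
Route from (3,3): left 1 to (3,2), up-right 1 to (2,3), up 1 to (1,3), down-left 1 to (2,2), left 1 to (2,1) — 5 moves in all.
Check: order respected (1 at step 1, 2 at step 3); 5 moves as required.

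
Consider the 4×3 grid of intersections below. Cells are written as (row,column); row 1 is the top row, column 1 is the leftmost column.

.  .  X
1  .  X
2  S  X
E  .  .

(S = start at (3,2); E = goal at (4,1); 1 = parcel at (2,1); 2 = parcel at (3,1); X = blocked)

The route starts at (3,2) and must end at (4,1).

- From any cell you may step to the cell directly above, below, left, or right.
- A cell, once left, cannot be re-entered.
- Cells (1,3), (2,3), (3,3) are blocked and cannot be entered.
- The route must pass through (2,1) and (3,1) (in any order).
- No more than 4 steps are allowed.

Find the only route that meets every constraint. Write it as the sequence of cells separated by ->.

The 4-move cap with required stops at (2,1), (3,1) leaves no slack for detours.
Route from (3,2): up 1 to (2,2), left 1 to (2,1), down 2 to (4,1) — 4 moves in all.
Check: all required cells visited; 4 ≤ 4 moves.

(3,2) -> (2,2) -> (2,1) -> (3,1) -> (4,1)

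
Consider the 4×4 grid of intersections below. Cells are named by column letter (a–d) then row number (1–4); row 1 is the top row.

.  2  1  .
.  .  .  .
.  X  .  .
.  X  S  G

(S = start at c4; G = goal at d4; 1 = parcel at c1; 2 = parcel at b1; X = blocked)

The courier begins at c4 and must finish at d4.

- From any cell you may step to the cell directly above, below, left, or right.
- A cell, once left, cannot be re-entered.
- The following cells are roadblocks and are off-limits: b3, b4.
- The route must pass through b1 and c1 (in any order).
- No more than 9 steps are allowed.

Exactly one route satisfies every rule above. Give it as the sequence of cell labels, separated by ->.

The 9-move cap with required stops at b1, c1 leaves no slack for detours.
Route from c4: 2× up (reaching c2), left to b2, up to b1, 2× right (reaching d1), 3× down (reaching d4) — 9 moves in all.
Check: all required cells visited; 9 ≤ 9 moves.

c4 -> c3 -> c2 -> b2 -> b1 -> c1 -> d1 -> d2 -> d3 -> d4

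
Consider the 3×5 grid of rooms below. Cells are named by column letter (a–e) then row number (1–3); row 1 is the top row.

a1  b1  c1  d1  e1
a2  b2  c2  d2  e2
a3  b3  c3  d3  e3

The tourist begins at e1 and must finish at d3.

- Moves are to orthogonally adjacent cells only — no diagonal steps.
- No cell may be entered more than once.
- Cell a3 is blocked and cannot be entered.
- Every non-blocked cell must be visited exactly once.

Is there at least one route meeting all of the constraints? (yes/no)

yes

One route that works: e1 → d1 → c1 → b1 → a1 → a2 → b2 → b3 → c3 → c2 → d2 → e2 → e3 → d3.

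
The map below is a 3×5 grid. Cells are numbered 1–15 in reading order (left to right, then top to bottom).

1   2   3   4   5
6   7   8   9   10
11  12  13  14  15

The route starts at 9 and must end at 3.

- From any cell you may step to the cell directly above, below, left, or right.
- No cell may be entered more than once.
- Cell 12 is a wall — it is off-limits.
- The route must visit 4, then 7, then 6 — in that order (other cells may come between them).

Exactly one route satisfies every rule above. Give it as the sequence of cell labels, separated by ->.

9 -> 4 -> 5 -> 10 -> 15 -> 14 -> 13 -> 8 -> 7 -> 6 -> 1 -> 2 -> 3

The waypoints must appear in the order 4, 7, 6, with no cell reused.
Route from 9: up 1 to 4, right 1 to 5, down 2 to 15, left 2 to 13, up 1 to 8, left 2 to 6, up 1 to 1, right 2 to 3 — 12 moves in all.
Check: order respected (4 at step 1, 7 at step 8, 6 at step 9).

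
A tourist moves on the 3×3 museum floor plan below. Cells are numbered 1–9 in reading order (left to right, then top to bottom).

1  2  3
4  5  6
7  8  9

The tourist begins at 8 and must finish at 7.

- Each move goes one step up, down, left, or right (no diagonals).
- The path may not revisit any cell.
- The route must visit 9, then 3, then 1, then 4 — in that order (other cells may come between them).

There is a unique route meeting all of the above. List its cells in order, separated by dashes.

The waypoints must appear in the order 9, 3, 1, 4, with no cell reused.
Route from 8: right 1 to 9, up 2 to 3, left 2 to 1, down 2 to 7 — 7 moves in all.
Check: order respected (9 at step 1, 3 at step 3, 1 at step 5, 4 at step 6).

8 - 9 - 6 - 3 - 2 - 1 - 4 - 7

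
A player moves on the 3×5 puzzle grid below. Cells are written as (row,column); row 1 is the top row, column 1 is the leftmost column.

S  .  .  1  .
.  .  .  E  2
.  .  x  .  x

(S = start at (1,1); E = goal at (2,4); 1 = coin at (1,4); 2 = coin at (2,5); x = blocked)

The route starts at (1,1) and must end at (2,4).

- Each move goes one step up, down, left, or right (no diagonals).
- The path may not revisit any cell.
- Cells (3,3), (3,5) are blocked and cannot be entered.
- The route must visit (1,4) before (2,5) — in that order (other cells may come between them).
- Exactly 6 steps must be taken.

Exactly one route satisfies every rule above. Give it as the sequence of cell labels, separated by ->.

The waypoints must appear in the order (1,4), (2,5), with no cell reused.
Route from (1,1): 4× right (reaching (1,5)), down to (2,5), left to (2,4) — 6 moves in all.
Check: order respected (1 at step 3, 2 at step 5); 6 moves as required.

(1,1) -> (1,2) -> (1,3) -> (1,4) -> (1,5) -> (2,5) -> (2,4)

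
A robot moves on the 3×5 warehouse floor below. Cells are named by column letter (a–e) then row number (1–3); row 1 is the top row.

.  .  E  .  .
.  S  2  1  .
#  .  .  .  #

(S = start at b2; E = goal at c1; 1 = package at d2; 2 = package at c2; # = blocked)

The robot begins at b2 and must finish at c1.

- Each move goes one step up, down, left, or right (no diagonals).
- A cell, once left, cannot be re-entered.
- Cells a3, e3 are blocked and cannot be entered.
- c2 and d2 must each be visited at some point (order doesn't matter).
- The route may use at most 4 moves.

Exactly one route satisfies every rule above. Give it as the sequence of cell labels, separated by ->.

The 4-move cap with required stops at c2, d2 leaves no slack for detours.
Route from b2: right 2 to d2, up 1 to d1, left 1 to c1 — 4 moves in all.
Check: all required cells visited; 4 ≤ 4 moves.

b2 -> c2 -> d2 -> d1 -> c1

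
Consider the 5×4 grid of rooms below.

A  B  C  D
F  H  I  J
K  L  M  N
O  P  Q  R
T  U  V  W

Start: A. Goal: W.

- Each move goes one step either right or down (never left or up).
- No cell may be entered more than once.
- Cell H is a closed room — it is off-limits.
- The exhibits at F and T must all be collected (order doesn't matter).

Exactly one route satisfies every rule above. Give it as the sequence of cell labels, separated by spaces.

Moves only go right or down, so the column and row indices never decrease.
Route from A: 4× down (reaching T), 3× right (reaching W) — 7 moves in all.
Check: all required cells visited.

A F K O T U V W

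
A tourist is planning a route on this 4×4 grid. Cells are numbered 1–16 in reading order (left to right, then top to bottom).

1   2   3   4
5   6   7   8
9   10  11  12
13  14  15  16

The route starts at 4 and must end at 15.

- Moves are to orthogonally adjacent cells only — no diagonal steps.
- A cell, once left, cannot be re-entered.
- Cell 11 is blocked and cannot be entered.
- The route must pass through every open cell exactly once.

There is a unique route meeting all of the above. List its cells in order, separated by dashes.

4 - 3 - 2 - 1 - 5 - 9 - 13 - 14 - 10 - 6 - 7 - 8 - 12 - 16 - 15

Need to visit all 15 open cells exactly once, starting at 4 and ending at 15.
Route from 4: 3× left (reaching 1), 3× down (reaching 13), right to 14, 2× up (reaching 6), 2× right (reaching 8), 2× down (reaching 16), left to 15 — 14 moves in all.
Check: all 15 open cells covered.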